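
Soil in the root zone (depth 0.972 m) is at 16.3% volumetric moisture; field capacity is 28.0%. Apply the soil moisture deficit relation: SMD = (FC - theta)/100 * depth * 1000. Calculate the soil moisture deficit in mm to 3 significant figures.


SMD = (28.0 - 16.3)/100 * 0.972 * 1000 = 114 mm
Therefore the soil moisture deficit = 114 mm.


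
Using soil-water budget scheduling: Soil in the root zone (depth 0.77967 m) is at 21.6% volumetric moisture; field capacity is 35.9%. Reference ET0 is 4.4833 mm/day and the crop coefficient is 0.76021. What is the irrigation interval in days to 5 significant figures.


Approach: apply soil-water budget scheduling, SMD = (FC-theta)/100*depth*1000; ETc = ET0*Kc; interval = SMD/ETc.
Step 1 — soil moisture deficit:
  SMD = (35.9 - 21.6)/100 * 0.77967 * 1000 = 111.4928 mm
Step 2 — daily crop ET (ETc = ET0*Kc):
  ETc = 4.4833 * 0.76021 = 3.408249 mm/day
Step 3 — irrigation interval (SMD/ETc):
  interval = 111.4928 / 3.408249 = 32.713 days
Therefore the irrigation interval = 32.713 days.


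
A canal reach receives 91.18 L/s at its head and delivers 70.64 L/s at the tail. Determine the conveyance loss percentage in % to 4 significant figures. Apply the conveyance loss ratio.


Approach: apply the conveyance loss ratio, loss% = ((Q_head - Q_tail)/Q_head)*100.
loss = ((91.18 - 70.64)/91.18)*100 = 22.53 %
Therefore the conveyance loss percentage = 22.53 %.


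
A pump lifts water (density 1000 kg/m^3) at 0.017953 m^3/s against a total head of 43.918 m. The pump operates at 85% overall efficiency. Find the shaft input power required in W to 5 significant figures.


Approach: apply hydraulic power then efficiency conversion, P = rho*g*Q*H; P_in = P/eta.
Step 1 — hydraulic power (P = rho*g*Q*H):
  P = 1000 * 9.81 * 0.017953 * 43.918 = 7734.791 W
Step 2 — input power: P_in = P/eta = 7734.791 / 0.85 = 9099.8 W
Therefore the shaft input power required = 9099.8 W.


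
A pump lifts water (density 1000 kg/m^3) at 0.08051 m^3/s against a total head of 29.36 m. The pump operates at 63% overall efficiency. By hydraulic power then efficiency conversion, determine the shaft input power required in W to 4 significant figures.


Approach: apply hydraulic power then efficiency conversion, P = rho*g*Q*H; P_in = P/eta.
Step 1 — hydraulic power (P = rho*g*Q*H):
  P = 1000 * 9.81 * 0.08051 * 29.36 = 23188.6 W
Step 2 — input power: P_in = P/eta = 23188.6 / 0.63 = 36810 W
Therefore the shaft input power required = 36810 W.


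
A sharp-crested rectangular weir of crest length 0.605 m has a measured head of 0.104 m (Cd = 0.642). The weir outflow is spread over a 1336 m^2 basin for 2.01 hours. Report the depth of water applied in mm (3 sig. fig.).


Approach: apply the rectangular weir equation with a volume-to-depth conversion, Q = (2/3)*Cd*L*sqrt(2g)*H^1.5; d = Q*t/A * 1000.
Step 1 — weir discharge:
  Q = (2/3)*0.642*0.605*sqrt(2*9.81)*0.104^1.5 = 0.038468 m^3/s
Step 2 — volume: V = 0.038468 * 2.01*3600 = 278.35 m^3
Step 3 — depth: d = V/A * 1000 = 278.35/1336 * 1000 = 208 mm
Therefore the depth of water applied = 208 mm.


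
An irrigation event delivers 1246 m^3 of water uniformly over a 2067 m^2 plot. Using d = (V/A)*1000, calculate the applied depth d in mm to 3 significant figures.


d = (1246 / 2067) * 1000 = 603 mm
Therefore the applied depth d = 603 mm.


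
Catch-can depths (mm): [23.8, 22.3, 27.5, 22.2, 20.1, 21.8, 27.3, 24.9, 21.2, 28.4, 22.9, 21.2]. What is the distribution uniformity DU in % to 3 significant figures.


Approach: apply the low-quarter distribution uniformity, DU = (mean of lowest quarter of readings / overall mean)*100.
sorted lowest 3 of 12: [20.1, 21.2, 21.2] -> mean = 20.833 mm
overall mean = 23.633 mm
DU = (20.833/23.633)*100 = 88.2 %
Therefore the distribution uniformity DU = 88.2 %.


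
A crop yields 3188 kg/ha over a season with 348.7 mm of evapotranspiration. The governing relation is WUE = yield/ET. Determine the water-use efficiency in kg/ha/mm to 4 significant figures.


WUE = 3188 / 348.7 = 9.143 kg/ha/mm
Therefore the water-use efficiency = 9.143 kg/ha/mm.


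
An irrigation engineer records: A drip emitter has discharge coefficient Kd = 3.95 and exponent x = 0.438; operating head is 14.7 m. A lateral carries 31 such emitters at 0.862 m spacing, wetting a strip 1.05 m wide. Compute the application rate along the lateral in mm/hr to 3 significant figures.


Approach: apply the emitter equation with a lateral mass balance, q = Kd*h^x; Q = n*q; rate = Q/(n*spacing*width).
Step 1 — single emitter flow (q = Kd*h^x):
  q = 3.95 * 14.7^0.438 = 12.820 L/hr
Step 2 — total lateral flow: Q = 31 * 12.820 = 397.41 L/hr
Step 3 — wetted area: A = 31 * 0.862 * 1.05 = 28.058 m^2
Step 4 — application rate: Q/A = 397.41/28.058 = 14.2 mm/hr
Therefore the application rate along the lateral = 14.2 mm/hr.


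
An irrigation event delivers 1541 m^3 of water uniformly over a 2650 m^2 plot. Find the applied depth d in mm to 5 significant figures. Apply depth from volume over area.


Approach: apply depth from volume over area, d = (V/A)*1000.
d = (1541 / 2650) * 1000 = 581.51 mm
Therefore the applied depth d = 581.51 mm.


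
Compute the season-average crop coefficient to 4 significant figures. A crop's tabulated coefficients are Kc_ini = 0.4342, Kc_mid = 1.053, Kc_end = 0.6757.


Approach: apply a simple seasonal average, Kc_avg = (Kc_ini + Kc_mid + Kc_end)/3.
Kc_avg = (0.4342 + 1.053 + 0.6757)/3 = 0.7210
Therefore the season-average crop coefficient = 0.7210.


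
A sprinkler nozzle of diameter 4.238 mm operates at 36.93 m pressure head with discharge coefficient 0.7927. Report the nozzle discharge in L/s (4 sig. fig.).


Approach: apply the orifice equation, Q = Cd*A*sqrt(2*g*h), A = pi*(d/2)^2.
A = pi*(4.238e-3/2)^2 = 1.41063e-05 m^2
Q = 0.7927 * 1.41063e-05 * sqrt(2*9.81*36.93) * 1000 = 0.3010 L/s
Therefore the nozzle discharge = 0.3010 L/s.


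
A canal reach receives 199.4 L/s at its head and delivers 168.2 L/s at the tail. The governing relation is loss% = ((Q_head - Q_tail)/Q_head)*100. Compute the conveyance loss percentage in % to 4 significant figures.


loss = ((199.4 - 168.2)/199.4)*100 = 15.65 %
Therefore the conveyance loss percentage = 15.65 %.


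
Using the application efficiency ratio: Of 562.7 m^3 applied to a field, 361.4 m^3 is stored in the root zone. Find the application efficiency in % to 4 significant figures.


Approach: apply the application efficiency ratio, Ea = (stored/applied)*100.
Ea = (361.4/562.7)*100 = 64.23 %
Therefore the application efficiency = 64.23 %.


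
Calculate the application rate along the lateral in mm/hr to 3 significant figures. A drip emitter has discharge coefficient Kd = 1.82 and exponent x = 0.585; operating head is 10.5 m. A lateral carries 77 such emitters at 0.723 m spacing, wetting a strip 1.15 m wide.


Approach: apply the emitter equation with a lateral mass balance, q = Kd*h^x; Q = n*q; rate = Q/(n*spacing*width).
Step 1 — single emitter flow (q = Kd*h^x):
  q = 1.82 * 10.5^0.585 = 7.2022 L/hr
Step 2 — total lateral flow: Q = 77 * 7.2022 = 554.57 L/hr
Step 3 — wetted area: A = 77 * 0.723 * 1.15 = 64.022 m^2
Step 4 — application rate: Q/A = 554.57/64.022 = 8.66 mm/hr
Therefore the application rate along the lateral = 8.66 mm/hr.


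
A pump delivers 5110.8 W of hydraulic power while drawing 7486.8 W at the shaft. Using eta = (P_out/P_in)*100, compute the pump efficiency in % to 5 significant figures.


eta = (5110.8 / 7486.8) * 100 = 68.264 %
Therefore the pump efficiency = 68.264 %.


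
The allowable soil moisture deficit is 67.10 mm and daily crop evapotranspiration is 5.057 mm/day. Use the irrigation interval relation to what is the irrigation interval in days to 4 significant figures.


Approach: apply the irrigation interval relation, interval = SMD / ETc.
interval = 67.10 / 5.057 = 13.27 days
Therefore the irrigation interval = 13.27 days.


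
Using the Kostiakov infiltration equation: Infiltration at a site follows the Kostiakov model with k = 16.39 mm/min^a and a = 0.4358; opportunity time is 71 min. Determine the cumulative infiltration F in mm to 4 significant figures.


Approach: apply the Kostiakov infiltration equation, F = k*t^a.
F = 16.39 * 71^0.4358 = 105.0 mm
Therefore the cumulative infiltration F = 105.0 mm.


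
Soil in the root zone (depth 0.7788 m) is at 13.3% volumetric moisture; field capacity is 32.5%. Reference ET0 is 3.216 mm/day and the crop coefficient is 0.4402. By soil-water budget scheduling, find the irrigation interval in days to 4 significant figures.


Approach: apply soil-water budget scheduling, SMD = (FC-theta)/100*depth*1000; ETc = ET0*Kc; interval = SMD/ETc.
Step 1 — soil moisture deficit:
  SMD = (32.5 - 13.3)/100 * 0.7788 * 1000 = 149.530 mm
Step 2 — daily crop ET (ETc = ET0*Kc):
  ETc = 3.216 * 0.4402 = 1.41568 mm/day
Step 3 — irrigation interval (SMD/ETc):
  interval = 149.530 / 1.41568 = 105.6 days
Therefore the irrigation interval = 105.6 days.


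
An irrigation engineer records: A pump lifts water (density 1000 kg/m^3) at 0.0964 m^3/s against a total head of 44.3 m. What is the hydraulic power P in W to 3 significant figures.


Approach: apply the hydraulic power relation, P = rho*g*Q*H.
P = 1000 * 9.81 * 0.0964 * 44.3 = 41900 W
Therefore the hydraulic power P = 41900 W.


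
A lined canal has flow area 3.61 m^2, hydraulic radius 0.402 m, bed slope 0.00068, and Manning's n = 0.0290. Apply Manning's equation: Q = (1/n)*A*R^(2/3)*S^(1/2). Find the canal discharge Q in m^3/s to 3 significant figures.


Q = (1/0.0290) * 3.61 * 0.402^(2/3) * 0.00068^(1/2) = 1.77 m^3/s
Therefore the canal discharge Q = 1.77 m^3/s.


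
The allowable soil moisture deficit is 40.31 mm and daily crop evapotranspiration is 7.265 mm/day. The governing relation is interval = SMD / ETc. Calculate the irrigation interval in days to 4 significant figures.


interval = 40.31 / 7.265 = 5.549 days
Therefore the irrigation interval = 5.549 days.


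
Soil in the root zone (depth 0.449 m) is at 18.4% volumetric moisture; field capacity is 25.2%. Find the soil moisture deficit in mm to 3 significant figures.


Approach: apply the soil moisture deficit relation, SMD = (FC - theta)/100 * depth * 1000.
SMD = (25.2 - 18.4)/100 * 0.449 * 1000 = 30.5 mm
Therefore the soil moisture deficit = 30.5 mm.


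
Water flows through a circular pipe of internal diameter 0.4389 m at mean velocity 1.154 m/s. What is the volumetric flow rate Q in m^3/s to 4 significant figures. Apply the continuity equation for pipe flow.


Approach: apply the continuity equation for pipe flow, Q = A * v with A = pi*(D/2)^2.
A = pi*(0.4389/2)^2 = 0.151294 m^2
Q = 0.151294 * 1.154 = 0.1746 m^3/s
Therefore the volumetric flow rate Q = 0.1746 m^3/s.


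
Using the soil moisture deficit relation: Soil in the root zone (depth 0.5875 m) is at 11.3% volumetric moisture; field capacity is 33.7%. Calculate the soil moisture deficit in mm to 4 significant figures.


Approach: apply the soil moisture deficit relation, SMD = (FC - theta)/100 * depth * 1000.
SMD = (33.7 - 11.3)/100 * 0.5875 * 1000 = 131.6 mm
Therefore the soil moisture deficit = 131.6 mm.


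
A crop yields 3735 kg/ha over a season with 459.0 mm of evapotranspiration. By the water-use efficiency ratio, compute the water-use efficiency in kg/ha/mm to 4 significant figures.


Approach: apply the water-use efficiency ratio, WUE = yield/ET.
WUE = 3735 / 459.0 = 8.137 kg/ha/mm
Therefore the water-use efficiency = 8.137 kg/ha/mm.


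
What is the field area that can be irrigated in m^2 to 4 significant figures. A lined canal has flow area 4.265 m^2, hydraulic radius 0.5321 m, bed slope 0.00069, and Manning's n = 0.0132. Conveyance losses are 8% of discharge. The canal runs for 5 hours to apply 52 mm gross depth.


Approach: apply Manning's equation with a conveyance and depth budget, Q = (1/n)*A*R^(2/3)*S^(1/2); Q_field = Q*(1-loss); Area = Q_field*t/(d/1000).
Step 1 — canal discharge (Manning's equation):
  Q = (1/0.0132) * 4.265 * 0.5321^(2/3) * 0.00069^(1/2) = 5.57312 m^3/s
Step 2 — delivered flow: Q_field = 5.57312*(1 - 8/100) = 5.12727 m^3/s
Step 3 — volume delivered: V = 5.12727 * 5*3600 = 92290.9 m^3
Step 4 — area served: A = V / (depth/1000) = 92290.9 / 0.052 = 1775000 m^2
Therefore the field area that can be irrigated = 1775000 m^2.


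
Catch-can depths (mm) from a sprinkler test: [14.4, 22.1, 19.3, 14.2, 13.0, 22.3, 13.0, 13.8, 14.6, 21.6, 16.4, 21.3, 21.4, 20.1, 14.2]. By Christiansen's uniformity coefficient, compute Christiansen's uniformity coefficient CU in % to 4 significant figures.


Approach: apply Christiansen's uniformity coefficient, CU = (1 - mean_abs_deviation/mean)*100.
mean = 17.4467 mm
mean |d_i - mean| = 3.46311 mm
CU = (1 - 3.46311/17.4467)*100 = 80.15 %
Therefore Christiansen's uniformity coefficient CU = 80.15 %.


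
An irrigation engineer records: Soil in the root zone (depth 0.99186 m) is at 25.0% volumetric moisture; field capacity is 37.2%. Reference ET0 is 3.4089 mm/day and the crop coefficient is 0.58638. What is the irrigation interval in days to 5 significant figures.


Approach: apply soil-water budget scheduling, SMD = (FC-theta)/100*depth*1000; ETc = ET0*Kc; interval = SMD/ETc.
Step 1 — soil moisture deficit:
  SMD = (37.2 - 25.0)/100 * 0.99186 * 1000 = 121.0069 mm
Step 2 — daily crop ET (ETc = ET0*Kc):
  ETc = 3.4089 * 0.58638 = 1.998911 mm/day
Step 3 — irrigation interval (SMD/ETc):
  interval = 121.0069 / 1.998911 = 60.536 days
Therefore the irrigation interval = 60.536 days.


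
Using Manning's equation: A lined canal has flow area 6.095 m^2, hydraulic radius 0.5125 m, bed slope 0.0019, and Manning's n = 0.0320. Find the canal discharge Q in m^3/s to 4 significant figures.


Approach: apply Manning's equation, Q = (1/n)*A*R^(2/3)*S^(1/2).
Q = (1/0.0320) * 6.095 * 0.5125^(2/3) * 0.0019^(1/2) = 5.317 m^3/s
Therefore the canal discharge Q = 5.317 m^3/s.


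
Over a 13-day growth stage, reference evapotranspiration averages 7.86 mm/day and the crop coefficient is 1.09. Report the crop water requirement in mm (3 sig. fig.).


Approach: apply the crop water requirement relation, CWR = ET0 * Kc * days.
CWR = 7.86 * 1.09 * 13 = 111 mm
Therefore the crop water requirement = 111 mm.


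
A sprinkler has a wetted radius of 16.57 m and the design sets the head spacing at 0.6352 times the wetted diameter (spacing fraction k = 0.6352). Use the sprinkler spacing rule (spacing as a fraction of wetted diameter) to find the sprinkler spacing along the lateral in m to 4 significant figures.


Approach: apply the sprinkler spacing rule (spacing as a fraction of wetted diameter), S = k*(2*R).
S = 0.6352 * (2 * 16.57) = 21.05 m
Therefore the sprinkler spacing along the lateral = 21.05 m.


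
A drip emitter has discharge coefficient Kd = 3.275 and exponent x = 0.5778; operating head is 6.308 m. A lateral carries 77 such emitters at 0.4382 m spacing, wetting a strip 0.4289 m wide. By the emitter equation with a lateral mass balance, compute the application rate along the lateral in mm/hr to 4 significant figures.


Approach: apply the emitter equation with a lateral mass balance, q = Kd*h^x; Q = n*q; rate = Q/(n*spacing*width).
Step 1 — single emitter flow (q = Kd*h^x):
  q = 3.275 * 6.308^0.5778 = 9.49268 L/hr
Step 2 — total lateral flow: Q = 77 * 9.49268 = 730.936 L/hr
Step 3 — wetted area: A = 77 * 0.4382 * 0.4289 = 14.4717 m^2
Step 4 — application rate: Q/A = 730.936/14.4717 = 50.51 mm/hr
Therefore the application rate along the lateral = 50.51 mm/hr.


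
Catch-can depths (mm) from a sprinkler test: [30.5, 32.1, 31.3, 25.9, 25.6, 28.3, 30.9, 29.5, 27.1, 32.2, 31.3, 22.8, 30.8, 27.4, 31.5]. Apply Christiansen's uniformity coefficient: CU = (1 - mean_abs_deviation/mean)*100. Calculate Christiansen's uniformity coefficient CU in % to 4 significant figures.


mean = 29.1467 mm
mean |d_i - mean| = 2.37067 mm
CU = (1 - 2.37067/29.1467)*100 = 91.87 %
Therefore Christiansen's uniformity coefficient CU = 91.87 %.


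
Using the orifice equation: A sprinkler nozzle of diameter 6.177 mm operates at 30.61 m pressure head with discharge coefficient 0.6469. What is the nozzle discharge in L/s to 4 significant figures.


Approach: apply the orifice equation, Q = Cd*A*sqrt(2*g*h), A = pi*(d/2)^2.
A = pi*(6.177e-3/2)^2 = 2.99671e-05 m^2
Q = 0.6469 * 2.99671e-05 * sqrt(2*9.81*30.61) * 1000 = 0.4751 L/s
Therefore the nozzle discharge = 0.4751 L/s.


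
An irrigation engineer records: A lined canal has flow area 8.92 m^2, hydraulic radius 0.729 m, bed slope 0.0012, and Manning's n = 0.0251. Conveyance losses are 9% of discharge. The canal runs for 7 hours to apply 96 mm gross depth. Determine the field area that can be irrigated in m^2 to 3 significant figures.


Approach: apply Manning's equation with a conveyance and depth budget, Q = (1/n)*A*R^(2/3)*S^(1/2); Q_field = Q*(1-loss); Area = Q_field*t/(d/1000).
Step 1 — canal discharge (Manning's equation):
  Q = (1/0.0251) * 8.92 * 0.729^(2/3) * 0.0012^(1/2) = 9.9716 m^3/s
Step 2 — delivered flow: Q_field = 9.9716*(1 - 9/100) = 9.0742 m^3/s
Step 3 — volume delivered: V = 9.0742 * 7*3600 = 228670 m^3
Step 4 — area served: A = V / (depth/1000) = 228670 / 0.096 = 2380000 m^2
Therefore the field area that can be irrigated = 2380000 m^2.


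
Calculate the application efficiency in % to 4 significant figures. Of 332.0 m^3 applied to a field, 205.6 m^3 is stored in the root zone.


Approach: apply the application efficiency ratio, Ea = (stored/applied)*100.
Ea = (205.6/332.0)*100 = 61.93 %
Therefore the application efficiency = 61.93 %.


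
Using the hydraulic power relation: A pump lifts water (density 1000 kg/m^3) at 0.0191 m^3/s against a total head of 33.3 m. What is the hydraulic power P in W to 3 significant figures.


Approach: apply the hydraulic power relation, P = rho*g*Q*H.
P = 1000 * 9.81 * 0.0191 * 33.3 = 6240 W
Therefore the hydraulic power P = 6240 W.


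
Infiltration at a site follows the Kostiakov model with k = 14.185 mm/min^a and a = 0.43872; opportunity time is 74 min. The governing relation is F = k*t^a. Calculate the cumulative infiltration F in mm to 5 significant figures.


F = 14.185 * 74^0.43872 = 93.734 mm
Therefore the cumulative infiltration F = 93.734 mm.


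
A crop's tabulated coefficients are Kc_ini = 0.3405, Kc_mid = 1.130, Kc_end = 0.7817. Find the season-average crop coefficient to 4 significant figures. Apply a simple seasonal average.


Approach: apply a simple seasonal average, Kc_avg = (Kc_ini + Kc_mid + Kc_end)/3.
Kc_avg = (0.3405 + 1.130 + 0.7817)/3 = 0.7507
Therefore the season-average crop coefficient = 0.7507.


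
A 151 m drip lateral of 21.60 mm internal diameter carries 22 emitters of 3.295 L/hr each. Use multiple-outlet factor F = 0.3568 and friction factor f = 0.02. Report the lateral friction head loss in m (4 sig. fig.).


Approach: apply Darcy-Weisbach with the multiple-outlet F-factor, Q = n*q/(3600*1000) m^3/s; v = Q/A; hf = F*f*(L/D)*(v^2/(2g)).
Q = 22*3.295/(3600*1000) = 2.01361e-05 m^3/s
A = pi*(21.60e-3/2)^2 = 3.66435e-04 m^2, so v = Q/A = 0.0549513 m/s
hf = 0.3568*0.02*(151/0.02160)*(0.0549513^2/(2*9.81)) = 0.007678 m
Therefore the lateral friction head loss = 0.007678 m.


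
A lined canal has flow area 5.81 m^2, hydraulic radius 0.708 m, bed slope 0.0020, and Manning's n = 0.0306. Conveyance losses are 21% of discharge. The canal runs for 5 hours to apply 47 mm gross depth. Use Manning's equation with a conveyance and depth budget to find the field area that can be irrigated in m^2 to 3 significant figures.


Approach: apply Manning's equation with a conveyance and depth budget, Q = (1/n)*A*R^(2/3)*S^(1/2); Q_field = Q*(1-loss); Area = Q_field*t/(d/1000).
Step 1 — canal discharge (Manning's equation):
  Q = (1/0.0306) * 5.81 * 0.708^(2/3) * 0.0020^(1/2) = 6.7452 m^3/s
Step 2 — delivered flow: Q_field = 6.7452*(1 - 21/100) = 5.3287 m^3/s
Step 3 — volume delivered: V = 5.3287 * 5*3600 = 95916 m^3
Step 4 — area served: A = V / (depth/1000) = 95916 / 0.047 = 2040000 m^2
Therefore the field area that can be irrigated = 2040000 m^2.


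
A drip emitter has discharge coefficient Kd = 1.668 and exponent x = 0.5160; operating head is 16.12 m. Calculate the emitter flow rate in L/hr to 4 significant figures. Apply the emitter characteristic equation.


Approach: apply the emitter characteristic equation, q = Kd * h^x.
q = 1.668 * 16.12^0.5160 = 7.002 L/hr
Therefore the emitter flow rate = 7.002 L/hr.


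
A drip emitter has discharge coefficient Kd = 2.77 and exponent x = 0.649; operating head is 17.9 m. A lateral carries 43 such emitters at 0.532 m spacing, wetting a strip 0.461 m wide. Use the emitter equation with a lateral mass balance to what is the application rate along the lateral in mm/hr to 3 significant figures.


Approach: apply the emitter equation with a lateral mass balance, q = Kd*h^x; Q = n*q; rate = Q/(n*spacing*width).
Step 1 — single emitter flow (q = Kd*h^x):
  q = 2.77 * 17.9^0.649 = 18.013 L/hr
Step 2 — total lateral flow: Q = 43 * 18.013 = 774.55 L/hr
Step 3 — wetted area: A = 43 * 0.532 * 0.461 = 10.546 m^2
Step 4 — application rate: Q/A = 774.55/10.546 = 73.4 mm/hr
Therefore the application rate along the lateral = 73.4 mm/hr.


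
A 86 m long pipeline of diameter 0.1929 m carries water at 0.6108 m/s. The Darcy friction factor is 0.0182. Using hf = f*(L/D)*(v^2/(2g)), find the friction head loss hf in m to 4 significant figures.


hf = 0.0182 * (86/0.1929) * (0.6108^2 / (2*9.81))
hf = 0.1543 m
Therefore the friction head loss hf = 0.1543 m.


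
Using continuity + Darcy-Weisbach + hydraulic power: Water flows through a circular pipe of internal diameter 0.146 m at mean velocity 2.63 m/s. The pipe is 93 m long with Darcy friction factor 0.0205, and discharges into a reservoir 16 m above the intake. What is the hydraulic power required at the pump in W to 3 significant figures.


Approach: apply continuity + Darcy-Weisbach + hydraulic power, Q = A*v; hf = f*(L/D)*(v^2/(2g)); H = static + hf; P = rho*g*Q*H.
Step 1 — flow rate (continuity, Q = A*v):
  A = pi*(0.146/2)^2 = 0.016742 m^2
  Q = 0.016742 * 2.63 = 0.044030 m^3/s
Step 2 — friction head loss (Darcy-Weisbach):
  hf = 0.0205 * (93/0.146) * (2.63^2 / (2*9.81))
  hf = 4.6036 m
Step 3 — total head: H = 16 + 4.6036 = 20.604 m
Step 4 — hydraulic power (P = rho*g*Q*H):
  P = 1000 * 9.81 * 0.044030 * 20.604 = 8900 W
Therefore the hydraulic power required at the pump = 8900 W.


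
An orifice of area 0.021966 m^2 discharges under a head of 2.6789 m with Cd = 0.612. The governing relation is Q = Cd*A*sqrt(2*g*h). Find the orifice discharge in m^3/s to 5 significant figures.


Q = 0.612 * 0.021966 * sqrt(2*9.81*2.6789) = 0.097461 m^3/s
Therefore the orifice discharge = 0.097461 m^3/s.


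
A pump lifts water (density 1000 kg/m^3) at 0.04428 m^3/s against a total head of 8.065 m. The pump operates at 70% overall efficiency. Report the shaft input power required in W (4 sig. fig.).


Approach: apply hydraulic power then efficiency conversion, P = rho*g*Q*H; P_in = P/eta.
Step 1 — hydraulic power (P = rho*g*Q*H):
  P = 1000 * 9.81 * 0.04428 * 8.065 = 3503.33 W
Step 2 — input power: P_in = P/eta = 3503.33 / 0.7 = 5005 W
Therefore the shaft input power required = 5005 W.


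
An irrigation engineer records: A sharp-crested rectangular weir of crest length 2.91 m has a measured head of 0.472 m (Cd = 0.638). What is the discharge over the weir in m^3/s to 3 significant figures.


Approach: apply the rectangular weir equation, Q = (2/3)*Cd*L*sqrt(2g)*H^1.5.
Q = (2/3)*0.638*2.91*sqrt(2*9.81)*0.472^1.5 = 1.78 m^3/s
Therefore the discharge over the weir = 1.78 m^3/s.


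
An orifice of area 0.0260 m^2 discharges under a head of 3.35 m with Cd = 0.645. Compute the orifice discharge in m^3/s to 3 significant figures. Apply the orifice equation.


Approach: apply the orifice equation, Q = Cd*A*sqrt(2*g*h).
Q = 0.645 * 0.0260 * sqrt(2*9.81*3.35) = 0.136 m^3/s
Therefore the orifice discharge = 0.136 m^3/s.


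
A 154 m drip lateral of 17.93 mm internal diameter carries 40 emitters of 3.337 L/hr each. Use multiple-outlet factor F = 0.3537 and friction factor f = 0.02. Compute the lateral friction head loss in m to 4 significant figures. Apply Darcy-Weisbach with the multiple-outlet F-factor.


Approach: apply Darcy-Weisbach with the multiple-outlet F-factor, Q = n*q/(3600*1000) m^3/s; v = Q/A; hf = F*f*(L/D)*(v^2/(2g)).
Q = 40*3.337/(3600*1000) = 3.70778e-05 m^3/s
A = pi*(17.93e-3/2)^2 = 2.52494e-04 m^2, so v = Q/A = 0.146846 m/s
hf = 0.3537*0.02*(154/0.01793)*(0.146846^2/(2*9.81)) = 0.06678 m
Therefore the lateral friction head loss = 0.06678 m.


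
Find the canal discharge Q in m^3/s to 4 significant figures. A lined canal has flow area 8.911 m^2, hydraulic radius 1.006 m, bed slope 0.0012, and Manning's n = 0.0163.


Approach: apply Manning's equation, Q = (1/n)*A*R^(2/3)*S^(1/2).
Q = (1/0.0163) * 8.911 * 1.006^(2/3) * 0.0012^(1/2) = 19.01 m^3/s
Therefore the canal discharge Q = 19.01 m^3/s.


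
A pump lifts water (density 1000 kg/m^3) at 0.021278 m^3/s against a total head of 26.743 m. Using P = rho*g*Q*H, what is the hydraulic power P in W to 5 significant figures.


P = 1000 * 9.81 * 0.021278 * 26.743 = 5582.3 W
Therefore the hydraulic power P = 5582.3 W.


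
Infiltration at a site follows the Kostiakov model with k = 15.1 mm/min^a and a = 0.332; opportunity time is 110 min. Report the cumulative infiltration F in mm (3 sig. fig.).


Approach: apply the Kostiakov infiltration equation, F = k*t^a.
F = 15.1 * 110^0.332 = 71.9 mm
Therefore the cumulative infiltration F = 71.9 mm.


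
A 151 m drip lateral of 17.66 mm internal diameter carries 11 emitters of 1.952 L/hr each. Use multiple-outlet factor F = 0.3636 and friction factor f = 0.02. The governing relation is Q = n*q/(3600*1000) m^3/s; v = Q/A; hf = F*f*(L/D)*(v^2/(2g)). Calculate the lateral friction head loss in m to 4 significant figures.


Q = 11*1.952/(3600*1000) = 5.96444e-06 m^3/s
A = pi*(17.66e-3/2)^2 = 2.44947e-04 m^2, so v = Q/A = 0.0243500 m/s
hf = 0.3636*0.02*(151/0.01766)*(0.0243500^2/(2*9.81)) = 0.001879 m
Therefore the lateral friction head loss = 0.001879 m.


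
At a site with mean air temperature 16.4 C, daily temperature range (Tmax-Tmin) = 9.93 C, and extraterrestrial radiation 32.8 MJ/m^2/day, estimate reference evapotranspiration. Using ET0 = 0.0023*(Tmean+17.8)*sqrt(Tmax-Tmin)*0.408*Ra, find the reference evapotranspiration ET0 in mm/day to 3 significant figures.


ET0 = 0.0023*(16.4+17.8)*sqrt(9.93)*0.408*32.8 = 3.32 mm/day
Therefore the reference evapotranspiration ET0 = 3.32 mm/day.


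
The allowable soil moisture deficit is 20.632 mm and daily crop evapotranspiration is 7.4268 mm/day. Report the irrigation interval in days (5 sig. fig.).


Approach: apply the irrigation interval relation, interval = SMD / ETc.
interval = 20.632 / 7.4268 = 2.7780 days
Therefore the irrigation interval = 2.7780 days.


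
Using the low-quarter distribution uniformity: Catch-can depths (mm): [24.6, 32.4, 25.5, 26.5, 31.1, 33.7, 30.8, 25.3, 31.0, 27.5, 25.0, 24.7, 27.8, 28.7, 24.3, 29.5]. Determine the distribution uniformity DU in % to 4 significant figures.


Approach: apply the low-quarter distribution uniformity, DU = (mean of lowest quarter of readings / overall mean)*100.
sorted lowest 4 of 16: [24.3, 24.6, 24.7, 25.0] -> mean = 24.6500 mm
overall mean = 28.0250 mm
DU = (24.6500/28.0250)*100 = 87.96 %
Therefore the distribution uniformity DU = 87.96 %.


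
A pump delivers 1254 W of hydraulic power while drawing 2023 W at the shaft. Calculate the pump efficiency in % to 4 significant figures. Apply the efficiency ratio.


Approach: apply the efficiency ratio, eta = (P_out/P_in)*100.
eta = (1254 / 2023) * 100 = 61.99 %
Therefore the pump efficiency = 61.99 %.


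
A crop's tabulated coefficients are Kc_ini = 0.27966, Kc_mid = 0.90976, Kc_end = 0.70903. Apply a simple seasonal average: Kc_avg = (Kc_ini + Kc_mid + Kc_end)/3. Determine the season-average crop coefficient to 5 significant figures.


Kc_avg = (0.27966 + 0.90976 + 0.70903)/3 = 0.63282
Therefore the season-average crop coefficient = 0.63282.


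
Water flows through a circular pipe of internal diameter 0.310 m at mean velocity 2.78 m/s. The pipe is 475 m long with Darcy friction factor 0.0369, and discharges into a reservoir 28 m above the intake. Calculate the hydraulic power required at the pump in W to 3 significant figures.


Approach: apply continuity + Darcy-Weisbach + hydraulic power, Q = A*v; hf = f*(L/D)*(v^2/(2g)); H = static + hf; P = rho*g*Q*H.
Step 1 — flow rate (continuity, Q = A*v):
  A = pi*(0.310/2)^2 = 0.075477 m^2
  Q = 0.075477 * 2.78 = 0.20983 m^3/s
Step 2 — friction head loss (Darcy-Weisbach):
  hf = 0.0369 * (475/0.310) * (2.78^2 / (2*9.81))
  hf = 22.271 m
Step 3 — total head: H = 28 + 22.271 = 50.271 m
Step 4 — hydraulic power (P = rho*g*Q*H):
  P = 1000 * 9.81 * 0.20983 * 50.271 = 103000 W
Therefore the hydraulic power required at the pump = 103000 W.


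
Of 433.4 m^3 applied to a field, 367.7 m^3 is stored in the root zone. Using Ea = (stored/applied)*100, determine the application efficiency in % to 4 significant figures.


Ea = (367.7/433.4)*100 = 84.84 %
Therefore the application efficiency = 84.84 %.


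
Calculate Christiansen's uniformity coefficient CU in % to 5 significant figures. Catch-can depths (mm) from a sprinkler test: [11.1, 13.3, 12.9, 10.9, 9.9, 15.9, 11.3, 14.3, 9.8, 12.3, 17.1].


Approach: apply Christiansen's uniformity coefficient, CU = (1 - mean_abs_deviation/mean)*100.
mean = 12.61818 mm
mean |d_i - mean| = 1.892562 mm
CU = (1 - 1.892562/12.61818)*100 = 85.001 %
Therefore Christiansen's uniformity coefficient CU = 85.001 %.


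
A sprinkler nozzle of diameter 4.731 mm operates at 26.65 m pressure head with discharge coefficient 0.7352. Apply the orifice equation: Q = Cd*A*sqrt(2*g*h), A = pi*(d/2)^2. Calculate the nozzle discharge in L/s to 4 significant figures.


A = pi*(4.731e-3/2)^2 = 1.75791e-05 m^2
Q = 0.7352 * 1.75791e-05 * sqrt(2*9.81*26.65) * 1000 = 0.2955 L/s
Therefore the nozzle discharge = 0.2955 L/s.


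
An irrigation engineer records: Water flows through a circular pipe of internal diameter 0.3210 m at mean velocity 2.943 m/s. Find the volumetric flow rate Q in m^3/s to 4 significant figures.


Approach: apply the continuity equation for pipe flow, Q = A * v with A = pi*(D/2)^2.
A = pi*(0.3210/2)^2 = 0.0809282 m^2
Q = 0.0809282 * 2.943 = 0.2382 m^3/s
Therefore the volumetric flow rate Q = 0.2382 m^3/s.


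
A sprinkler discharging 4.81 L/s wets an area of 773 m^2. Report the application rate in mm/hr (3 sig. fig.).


Approach: apply the application rate relation, rate = (Q/A)*3600.
rate = (4.81 / 773) * 3600 = 22.4 mm/hr
Therefore the application rate = 22.4 mm/hr.


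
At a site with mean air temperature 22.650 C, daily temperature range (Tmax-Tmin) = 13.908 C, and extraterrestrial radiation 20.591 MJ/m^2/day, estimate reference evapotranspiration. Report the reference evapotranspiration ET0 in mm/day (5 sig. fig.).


Approach: apply the Hargreaves-Samani method, ET0 = 0.0023*(Tmean+17.8)*sqrt(Tmax-Tmin)*0.408*Ra.
ET0 = 0.0023*(22.650+17.8)*sqrt(13.908)*0.408*20.591 = 2.9149 mm/day
Therefore the reference evapotranspiration ET0 = 2.9149 mm/day.


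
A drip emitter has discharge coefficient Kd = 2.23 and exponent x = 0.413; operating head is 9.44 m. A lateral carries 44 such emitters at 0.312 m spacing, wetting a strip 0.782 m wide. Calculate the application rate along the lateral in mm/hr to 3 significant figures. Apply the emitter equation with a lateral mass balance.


Approach: apply the emitter equation with a lateral mass balance, q = Kd*h^x; Q = n*q; rate = Q/(n*spacing*width).
Step 1 — single emitter flow (q = Kd*h^x):
  q = 2.23 * 9.44^0.413 = 5.6360 L/hr
Step 2 — total lateral flow: Q = 44 * 5.6360 = 247.98 L/hr
Step 3 — wetted area: A = 44 * 0.312 * 0.782 = 10.735 m^2
Step 4 — application rate: Q/A = 247.98/10.735 = 23.1 mm/hr
Therefore the application rate along the lateral = 23.1 mm/hr.


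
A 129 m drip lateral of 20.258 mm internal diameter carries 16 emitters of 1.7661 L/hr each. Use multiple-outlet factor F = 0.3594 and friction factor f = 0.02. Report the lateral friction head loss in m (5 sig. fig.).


Approach: apply Darcy-Weisbach with the multiple-outlet F-factor, Q = n*q/(3600*1000) m^3/s; v = Q/A; hf = F*f*(L/D)*(v^2/(2g)).
Q = 16*1.7661/(3600*1000) = 7.849333e-06 m^3/s
A = pi*(20.258e-3/2)^2 = 3.223169e-04 m^2, so v = Q/A = 0.02435285 m/s
hf = 0.3594*0.02*(129/0.020258)*(0.02435285^2/(2*9.81)) = 0.0013836 m
Therefore the lateral friction head loss = 0.0013836 m.


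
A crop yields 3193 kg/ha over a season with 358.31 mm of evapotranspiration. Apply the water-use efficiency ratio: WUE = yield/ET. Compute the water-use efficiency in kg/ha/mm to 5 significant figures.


WUE = 3193 / 358.31 = 8.9113 kg/ha/mm
Therefore the water-use efficiency = 8.9113 kg/ha/mm.


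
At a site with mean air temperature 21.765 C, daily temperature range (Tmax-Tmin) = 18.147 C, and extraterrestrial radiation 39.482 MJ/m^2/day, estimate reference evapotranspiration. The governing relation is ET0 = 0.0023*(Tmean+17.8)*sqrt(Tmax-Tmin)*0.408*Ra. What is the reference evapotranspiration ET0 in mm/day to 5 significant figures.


ET0 = 0.0023*(21.765+17.8)*sqrt(18.147)*0.408*39.482 = 6.2445 mm/day
Therefore the reference evapotranspiration ET0 = 6.2445 mm/day.


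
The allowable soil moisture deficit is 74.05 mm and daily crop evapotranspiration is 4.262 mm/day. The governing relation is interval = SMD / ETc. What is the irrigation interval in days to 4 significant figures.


interval = 74.05 / 4.262 = 17.37 days
Therefore the irrigation interval = 17.37 days.


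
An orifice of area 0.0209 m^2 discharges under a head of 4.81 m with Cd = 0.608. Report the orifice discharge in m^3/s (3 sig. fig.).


Approach: apply the orifice equation, Q = Cd*A*sqrt(2*g*h).
Q = 0.608 * 0.0209 * sqrt(2*9.81*4.81) = 0.123 m^3/s
Therefore the orifice discharge = 0.123 m^3/s.


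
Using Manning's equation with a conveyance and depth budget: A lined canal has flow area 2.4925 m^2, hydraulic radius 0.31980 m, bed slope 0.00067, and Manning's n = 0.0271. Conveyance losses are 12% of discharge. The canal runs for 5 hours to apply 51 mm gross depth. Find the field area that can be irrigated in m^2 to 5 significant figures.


Approach: apply Manning's equation with a conveyance and depth budget, Q = (1/n)*A*R^(2/3)*S^(1/2); Q_field = Q*(1-loss); Area = Q_field*t/(d/1000).
Step 1 — canal discharge (Manning's equation):
  Q = (1/0.0271) * 2.4925 * 0.31980^(2/3) * 0.00067^(1/2) = 1.113326 m^3/s
Step 2 — delivered flow: Q_field = 1.113326*(1 - 12/100) = 0.9797267 m^3/s
Step 3 — volume delivered: V = 0.9797267 * 5*3600 = 17635.08 m^3
Step 4 — area served: A = V / (depth/1000) = 17635.08 / 0.051 = 345790 m^2
Therefore the field area that can be irrigated = 345790 m^2.


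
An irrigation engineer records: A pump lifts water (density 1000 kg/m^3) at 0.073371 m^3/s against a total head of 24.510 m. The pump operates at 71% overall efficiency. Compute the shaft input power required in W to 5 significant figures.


Approach: apply hydraulic power then efficiency conversion, P = rho*g*Q*H; P_in = P/eta.
Step 1 — hydraulic power (P = rho*g*Q*H):
  P = 1000 * 9.81 * 0.073371 * 24.510 = 17641.55 W
Step 2 — input power: P_in = P/eta = 17641.55 / 0.71 = 24847 W
Therefore the shaft input power required = 24847 W.


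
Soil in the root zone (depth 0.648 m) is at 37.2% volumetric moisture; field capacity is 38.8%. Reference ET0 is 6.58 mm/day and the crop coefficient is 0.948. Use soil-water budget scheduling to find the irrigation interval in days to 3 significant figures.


Approach: apply soil-water budget scheduling, SMD = (FC-theta)/100*depth*1000; ETc = ET0*Kc; interval = SMD/ETc.
Step 1 — soil moisture deficit:
  SMD = (38.8 - 37.2)/100 * 0.648 * 1000 = 10.368 mm
Step 2 — daily crop ET (ETc = ET0*Kc):
  ETc = 6.58 * 0.948 = 6.2378 mm/day
Step 3 — irrigation interval (SMD/ETc):
  interval = 10.368 / 6.2378 = 1.66 days
Therefore the irrigation interval = 1.66 days.


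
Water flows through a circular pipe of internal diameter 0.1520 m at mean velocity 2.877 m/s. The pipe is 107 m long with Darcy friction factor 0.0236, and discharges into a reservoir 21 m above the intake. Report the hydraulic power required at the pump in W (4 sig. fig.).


Approach: apply continuity + Darcy-Weisbach + hydraulic power, Q = A*v; hf = f*(L/D)*(v^2/(2g)); H = static + hf; P = rho*g*Q*H.
Step 1 — flow rate (continuity, Q = A*v):
  A = pi*(0.1520/2)^2 = 0.0181458 m^2
  Q = 0.0181458 * 2.877 = 0.0522056 m^3/s
Step 2 — friction head loss (Darcy-Weisbach):
  hf = 0.0236 * (107/0.1520) * (2.877^2 / (2*9.81))
  hf = 7.00863 m
Step 3 — total head: H = 21 + 7.00863 = 28.0086 m
Step 4 — hydraulic power (P = rho*g*Q*H):
  P = 1000 * 9.81 * 0.0522056 * 28.0086 = 14340 W
Therefore the hydraulic power required at the pump = 14340 W.


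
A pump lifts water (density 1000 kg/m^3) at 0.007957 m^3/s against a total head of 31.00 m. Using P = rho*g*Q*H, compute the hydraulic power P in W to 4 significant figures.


P = 1000 * 9.81 * 0.007957 * 31.00 = 2420 W
Therefore the hydraulic power P = 2420 W.


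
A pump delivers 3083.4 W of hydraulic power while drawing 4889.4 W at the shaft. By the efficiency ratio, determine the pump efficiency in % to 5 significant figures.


Approach: apply the efficiency ratio, eta = (P_out/P_in)*100.
eta = (3083.4 / 4889.4) * 100 = 63.063 %
Therefore the pump efficiency = 63.063 %.


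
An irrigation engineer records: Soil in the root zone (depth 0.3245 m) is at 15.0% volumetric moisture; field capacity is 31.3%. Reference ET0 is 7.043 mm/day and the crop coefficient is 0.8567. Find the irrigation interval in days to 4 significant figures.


Approach: apply soil-water budget scheduling, SMD = (FC-theta)/100*depth*1000; ETc = ET0*Kc; interval = SMD/ETc.
Step 1 — soil moisture deficit:
  SMD = (31.3 - 15.0)/100 * 0.3245 * 1000 = 52.8935 mm
Step 2 — daily crop ET (ETc = ET0*Kc):
  ETc = 7.043 * 0.8567 = 6.03374 mm/day
Step 3 — irrigation interval (SMD/ETc):
  interval = 52.8935 / 6.03374 = 8.766 days
Therefore the irrigation interval = 8.766 days.


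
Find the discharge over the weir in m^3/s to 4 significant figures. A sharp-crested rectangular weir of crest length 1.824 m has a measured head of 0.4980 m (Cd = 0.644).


Approach: apply the rectangular weir equation, Q = (2/3)*Cd*L*sqrt(2g)*H^1.5.
Q = (2/3)*0.644*1.824*sqrt(2*9.81)*0.4980^1.5 = 1.219 m^3/s
Therefore the discharge over the weir = 1.219 m^3/s.


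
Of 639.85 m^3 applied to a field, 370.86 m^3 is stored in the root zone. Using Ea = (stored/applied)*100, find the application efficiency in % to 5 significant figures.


Ea = (370.86/639.85)*100 = 57.960 %
Therefore the application efficiency = 57.960 %.


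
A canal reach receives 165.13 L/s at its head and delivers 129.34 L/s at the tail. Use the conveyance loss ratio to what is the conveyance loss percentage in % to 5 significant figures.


Approach: apply the conveyance loss ratio, loss% = ((Q_head - Q_tail)/Q_head)*100.
loss = ((165.13 - 129.34)/165.13)*100 = 21.674 %
Therefore the conveyance loss percentage = 21.674 %.


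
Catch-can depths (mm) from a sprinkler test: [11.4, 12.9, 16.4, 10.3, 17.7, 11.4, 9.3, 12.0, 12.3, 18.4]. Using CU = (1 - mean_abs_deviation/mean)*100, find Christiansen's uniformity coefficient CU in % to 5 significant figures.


mean = 13.21000 mm
mean |d_i - mean| = 2.574000 mm
CU = (1 - 2.574000/13.21000)*100 = 80.515 %
Therefore Christiansen's uniformity coefficient CU = 80.515 %.


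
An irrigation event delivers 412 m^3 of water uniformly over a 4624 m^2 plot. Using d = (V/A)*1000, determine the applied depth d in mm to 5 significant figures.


d = (412 / 4624) * 1000 = 89.100 mm
Therefore the applied depth d = 89.100 mm.
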